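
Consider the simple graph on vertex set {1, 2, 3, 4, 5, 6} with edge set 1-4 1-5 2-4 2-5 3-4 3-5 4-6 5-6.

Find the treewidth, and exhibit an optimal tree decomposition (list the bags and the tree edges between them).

Treewidth 2.
One optimal decomposition is:
Bags: B1 = {4, 5, 6}  B2 = {1, 4, 5}  B3 = {3, 4, 5}  B4 = {2, 4, 5}
Tree: B1–B2, B2–B3, B3–B4

The largest bag has 3 vertices, giving width 2; this decomposition certifies tw(G) ≤ 2. Since 5–6–4–1–5 is a cycle in G, G is not acyclic. Forests are exactly the graphs of treewidth ≤ 1, so tw(G) ≥ 2. The upper and lower bounds meet at 2, so that is the treewidth.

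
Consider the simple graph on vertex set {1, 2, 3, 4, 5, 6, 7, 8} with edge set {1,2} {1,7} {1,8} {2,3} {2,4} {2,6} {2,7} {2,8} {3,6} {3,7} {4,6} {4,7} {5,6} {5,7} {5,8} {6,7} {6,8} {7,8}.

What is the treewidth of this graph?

A width-3 tree decomposition is:
Bags: B1 = {2, 3, 6, 7}  B2 = {2, 6, 7, 8}  B3 = {5, 6, 7, 8}  B4 = {2, 4, 6, 7}  B5 = {1, 2, 7, 8}
Tree: B1–B2, B2–B3, B1–B4, B2–B5
The largest bag has 4 vertices, giving width 3; this decomposition certifies tw(G) ≤ 3. Conversely, {1, 2, 7, 8} is a clique of size 4, and the vertices of any clique must share a bag in every tree decomposition; so some bag has ≥ 4 vertices and tw(G) ≥ 3. Combining the bounds, tw(G) = 3.

3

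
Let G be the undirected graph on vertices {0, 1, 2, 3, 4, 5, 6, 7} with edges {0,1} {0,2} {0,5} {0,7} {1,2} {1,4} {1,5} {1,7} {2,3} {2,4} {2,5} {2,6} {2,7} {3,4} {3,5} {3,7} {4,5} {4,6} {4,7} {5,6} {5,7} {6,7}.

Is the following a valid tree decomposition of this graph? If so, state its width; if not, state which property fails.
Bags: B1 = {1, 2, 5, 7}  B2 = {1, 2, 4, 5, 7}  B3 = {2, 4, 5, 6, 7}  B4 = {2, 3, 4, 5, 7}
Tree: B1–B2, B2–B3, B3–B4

A tree decomposition must satisfy three properties: every vertex lies in some bag; for every edge, both endpoints lie together in some bag; and for every vertex, the bags containing it form a connected subtree. Here vertex 0 appears in no bag, so the decomposition is invalid.

No — vertex 0 appears in no bag.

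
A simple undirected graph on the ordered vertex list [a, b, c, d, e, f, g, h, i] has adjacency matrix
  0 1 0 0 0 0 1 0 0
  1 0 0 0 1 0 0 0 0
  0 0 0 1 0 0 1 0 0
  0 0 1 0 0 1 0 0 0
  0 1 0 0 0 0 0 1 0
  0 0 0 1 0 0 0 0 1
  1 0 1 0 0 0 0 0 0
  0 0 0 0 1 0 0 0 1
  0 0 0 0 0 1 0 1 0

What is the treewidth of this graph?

A width-2 tree decomposition is:
Bags: B1 = {d, f, i}  B2 = {d, h, i}  B3 = {d, e, h}  B4 = {b, d, e}  B5 = {a, b, d}  B6 = {a, d, g}  B7 = {c, d, g}
Tree: B1–B2, B2–B3, B3–B4, B4–B5, B5–B6, B6–B7
The largest bag has 3 vertices, giving width 2; this decomposition certifies tw(G) ≤ 2. For the lower bound, G contains the cycle d–f–i–h–e–b–a–g–c–d, so G is not a forest; only forests have treewidth ≤ 1, hence tw(G) ≥ 2. Combining the bounds, tw(G) = 2.

2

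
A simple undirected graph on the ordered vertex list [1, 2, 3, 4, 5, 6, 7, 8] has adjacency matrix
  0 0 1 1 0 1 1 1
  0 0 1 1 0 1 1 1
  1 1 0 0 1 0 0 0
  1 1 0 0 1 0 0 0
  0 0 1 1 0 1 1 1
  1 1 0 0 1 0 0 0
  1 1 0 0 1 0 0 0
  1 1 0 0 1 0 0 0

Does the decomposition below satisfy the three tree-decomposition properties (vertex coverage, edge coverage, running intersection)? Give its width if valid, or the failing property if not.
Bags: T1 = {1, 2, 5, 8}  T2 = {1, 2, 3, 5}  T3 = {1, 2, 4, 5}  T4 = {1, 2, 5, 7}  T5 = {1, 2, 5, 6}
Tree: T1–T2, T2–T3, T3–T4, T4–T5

Vertex coverage: the bags together contain {1, 2, 3, 4, 5, 6, 7, 8}, the full vertex set. Edge coverage: each edge of G has both endpoints in at least one bag. Running intersection: for every vertex, the bags containing it form a connected subtree. All three properties hold, so this is a valid tree decomposition of width max|bag| − 1 = 3, and hence tw(G) ≤ 3.

Yes; width 3.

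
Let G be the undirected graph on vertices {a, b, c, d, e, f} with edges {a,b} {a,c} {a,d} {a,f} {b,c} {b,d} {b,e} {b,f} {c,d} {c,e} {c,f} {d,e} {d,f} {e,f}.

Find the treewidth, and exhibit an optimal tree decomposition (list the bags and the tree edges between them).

Treewidth 4.
Bags: B1 = {a, b, c, d, f}  B2 = {b, c, d, e, f}
Tree: B1–B2

The largest bag has 5 vertices, giving width 4; this decomposition certifies tw(G) ≤ 4. Conversely, {b, c, d, e, f} is a clique of size 5, and the vertices of any clique must share a bag in every tree decomposition; so some bag has ≥ 5 vertices and tw(G) ≥ 4. Hence tw(G) = 4 exactly.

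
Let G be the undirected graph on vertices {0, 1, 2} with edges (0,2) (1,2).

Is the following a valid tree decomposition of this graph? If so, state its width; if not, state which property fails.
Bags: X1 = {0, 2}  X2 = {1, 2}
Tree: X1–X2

Yes; width 1.

Every vertex of G appears in some bag (union = {0, 1, 2}); every edge is covered by a bag; and for each vertex v the set of bags containing v is connected in the bag tree. The decomposition is therefore valid. The largest bag has 2 vertices, so the width is 1.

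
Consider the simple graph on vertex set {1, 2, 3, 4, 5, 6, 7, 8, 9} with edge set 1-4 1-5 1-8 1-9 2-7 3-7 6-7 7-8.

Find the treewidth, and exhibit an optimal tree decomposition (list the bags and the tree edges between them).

Each bag holds 2 vertices, so the decomposition has width 1, which upper-bounds the treewidth. Any graph with an edge has treewidth ≥ 1, and G has the edge 7–8. Therefore the treewidth is 1.

Treewidth 1.
One such decomposition:
Bags: B1 = {7, 8}  B2 = {1, 8}  B3 = {1, 4}  B4 = {6, 7}  B5 = {1, 9}  B6 = {1, 5}  B7 = {2, 7}  B8 = {3, 7}
Tree: B1–B2, B2–B3, B1–B4, B2–B5, B3–B6, B1–B7, B1–B8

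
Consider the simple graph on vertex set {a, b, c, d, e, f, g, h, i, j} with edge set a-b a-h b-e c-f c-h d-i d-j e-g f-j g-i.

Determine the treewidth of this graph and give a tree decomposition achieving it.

Treewidth 2.
One such decomposition:
Bags: B1 = {a, c, h}  B2 = {a, b, c}  B3 = {b, c, e}  B4 = {c, e, g}  B5 = {c, g, i}  B6 = {c, d, i}  B7 = {c, d, j}  B8 = {c, f, j}
Tree: B1–B2, B2–B3, B3–B4, B4–B5, B5–B6, B6–B7, B7–B8

The largest bag has 3 vertices, giving width 2; this decomposition certifies tw(G) ≤ 2. Since c–h–a–b–e–g–i–d–j–f–c is a cycle in G, G is not acyclic. Forests are exactly the graphs of treewidth ≤ 1, so tw(G) ≥ 2. The upper and lower bounds meet at 2, so that is the treewidth.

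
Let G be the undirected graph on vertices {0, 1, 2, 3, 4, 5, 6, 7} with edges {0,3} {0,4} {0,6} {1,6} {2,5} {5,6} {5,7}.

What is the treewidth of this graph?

1

A width-1 tree decomposition is:
Bags: B1 = {5, 6}  B2 = {0, 6}  B3 = {0, 3}  B4 = {2, 5}  B5 = {0, 4}  B6 = {1, 6}  B7 = {5, 7}
Tree: B1–B2, B2–B3, B1–B4, B2–B5, B1–B6, B4–B7
Every bag has size at most 2, so the width is 2 − 1 = 1 and tw(G) ≤ 1. Any graph with an edge has treewidth ≥ 1, and G has the edge 6–5. The upper and lower bounds meet at 1, so that is the treewidth.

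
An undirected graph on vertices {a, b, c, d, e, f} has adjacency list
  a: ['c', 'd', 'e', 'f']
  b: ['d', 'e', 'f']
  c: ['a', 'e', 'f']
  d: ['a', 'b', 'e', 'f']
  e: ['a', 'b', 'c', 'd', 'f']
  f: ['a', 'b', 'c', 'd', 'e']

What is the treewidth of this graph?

A width-3 tree decomposition is:
Bags: B1 = {b, d, e, f}  B2 = {a, d, e, f}  B3 = {a, c, e, f}
Tree: B1–B2, B2–B3
The largest bag has 4 vertices, giving width 3; this decomposition certifies tw(G) ≤ 3. For the lower bound, the 4 vertices {a, d, e, f} are pairwise adjacent, and any tree decomposition puts a clique entirely inside one bag — forcing width ≥ 3. The upper and lower bounds meet at 3, so that is the treewidth.

3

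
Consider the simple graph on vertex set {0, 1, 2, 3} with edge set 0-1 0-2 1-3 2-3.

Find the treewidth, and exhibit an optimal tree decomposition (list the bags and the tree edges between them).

The largest bag has 3 vertices, giving width 2; this decomposition certifies tw(G) ≤ 2. For the lower bound, G contains the cycle 3–2–0–1–3, so G is not a forest; only forests have treewidth ≤ 1, hence tw(G) ≥ 2. Therefore the treewidth is 2.

Treewidth 2.
Bags: B1 = {0, 2, 3}  B2 = {0, 1, 3}
Tree: B1–B2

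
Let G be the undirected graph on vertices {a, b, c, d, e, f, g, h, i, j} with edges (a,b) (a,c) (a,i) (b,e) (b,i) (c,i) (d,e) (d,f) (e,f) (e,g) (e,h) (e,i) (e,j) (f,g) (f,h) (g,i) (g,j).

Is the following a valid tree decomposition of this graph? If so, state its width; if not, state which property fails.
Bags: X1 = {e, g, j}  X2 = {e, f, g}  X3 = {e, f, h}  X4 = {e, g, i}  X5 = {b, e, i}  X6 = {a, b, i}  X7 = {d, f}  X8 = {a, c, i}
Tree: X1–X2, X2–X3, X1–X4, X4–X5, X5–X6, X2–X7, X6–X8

No — edge (e,d) lies in no bag.

A tree decomposition must satisfy three properties: every vertex lies in some bag; for every edge, both endpoints lie together in some bag; and for every vertex, the bags containing it form a connected subtree. Here edge (e,d) lies in no bag, so the decomposition is invalid.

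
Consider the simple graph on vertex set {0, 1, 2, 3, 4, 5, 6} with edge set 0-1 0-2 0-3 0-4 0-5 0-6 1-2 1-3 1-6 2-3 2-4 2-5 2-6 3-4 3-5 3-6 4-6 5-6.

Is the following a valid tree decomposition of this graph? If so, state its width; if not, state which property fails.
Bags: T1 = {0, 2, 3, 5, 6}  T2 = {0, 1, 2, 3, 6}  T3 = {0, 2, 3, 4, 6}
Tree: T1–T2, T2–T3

Checking the three conditions: (i) the bags cover all of {0, 1, 2, 3, 4, 5, 6}; (ii) for each edge, some bag contains both endpoints; (iii) the bags containing any fixed vertex form a subtree. All hold, so the decomposition is valid with width 5 − 1 = 4.

Yes; width 4.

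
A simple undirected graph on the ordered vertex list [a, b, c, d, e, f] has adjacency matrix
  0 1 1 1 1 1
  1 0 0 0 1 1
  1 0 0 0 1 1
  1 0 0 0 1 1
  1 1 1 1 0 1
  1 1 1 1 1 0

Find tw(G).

3

A width-3 tree decomposition is:
Bags: B1 = {a, b, e, f}  B2 = {a, d, e, f}  B3 = {a, c, e, f}
Tree: B1–B2, B2–B3
Each bag holds 4 vertices, so the decomposition has width 3, which upper-bounds the treewidth. Conversely, {a, d, e, f} is a clique of size 4, and the vertices of any clique must share a bag in every tree decomposition; so some bag has ≥ 4 vertices and tw(G) ≥ 3. Combining the bounds, tw(G) = 3.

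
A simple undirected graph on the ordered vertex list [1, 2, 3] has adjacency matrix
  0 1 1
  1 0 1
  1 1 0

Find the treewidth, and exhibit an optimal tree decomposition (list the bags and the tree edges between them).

A single bag containing all 3 vertices is trivially a valid decomposition of width 2. Conversely, {1, 2, 3} is a clique of size 3, and the vertices of any clique must share a bag in every tree decomposition; so some bag has ≥ 3 vertices and tw(G) ≥ 2. Hence tw(G) = 2 exactly.

Treewidth 2.
Bags: B1 = {1, 2, 3}
Tree: (single bag)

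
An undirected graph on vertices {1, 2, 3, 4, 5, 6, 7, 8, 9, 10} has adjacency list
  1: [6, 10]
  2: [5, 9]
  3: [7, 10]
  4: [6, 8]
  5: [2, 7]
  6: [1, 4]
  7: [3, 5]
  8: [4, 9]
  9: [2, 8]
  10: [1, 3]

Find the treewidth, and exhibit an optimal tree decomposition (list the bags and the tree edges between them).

Treewidth 2.
Bags: B1 = {1, 3, 10}  B2 = {1, 3, 7}  B3 = {1, 5, 7}  B4 = {1, 2, 5}  B5 = {1, 2, 9}  B6 = {1, 8, 9}  B7 = {1, 4, 8}  B8 = {1, 4, 6}
Tree: B1–B2, B2–B3, B3–B4, B4–B5, B5–B6, B6–B7, B7–B8

Every bag has size at most 3, so the width is 3 − 1 = 2 and tw(G) ≤ 2. Since 1–10–3–7–5–2–9–8–4–6–1 is a cycle in G, G is not acyclic. Forests are exactly the graphs of treewidth ≤ 1, so tw(G) ≥ 2. The upper and lower bounds meet at 2, so that is the treewidth.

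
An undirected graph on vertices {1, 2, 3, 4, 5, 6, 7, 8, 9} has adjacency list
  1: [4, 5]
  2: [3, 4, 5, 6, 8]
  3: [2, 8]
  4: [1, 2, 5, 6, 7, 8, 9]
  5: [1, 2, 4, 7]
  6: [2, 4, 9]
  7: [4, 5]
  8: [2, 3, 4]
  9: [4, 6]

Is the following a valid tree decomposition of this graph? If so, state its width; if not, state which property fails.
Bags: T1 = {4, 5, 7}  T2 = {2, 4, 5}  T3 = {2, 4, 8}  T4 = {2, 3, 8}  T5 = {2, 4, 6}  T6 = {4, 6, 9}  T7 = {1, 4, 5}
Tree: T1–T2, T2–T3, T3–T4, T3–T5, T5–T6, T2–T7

Yes; width 2.

Vertex coverage: the bags together contain {1, 2, 3, 4, 5, 6, 7, 8, 9}, the full vertex set. Edge coverage: each edge of G has both endpoints in at least one bag. Running intersection: for every vertex, the bags containing it form a connected subtree. All three properties hold, so this is a valid tree decomposition of width max|bag| − 1 = 2, and hence tw(G) ≤ 2.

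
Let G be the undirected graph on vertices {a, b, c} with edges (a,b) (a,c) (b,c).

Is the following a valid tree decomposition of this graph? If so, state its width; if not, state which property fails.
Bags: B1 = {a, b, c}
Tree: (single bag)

Yes; width 2.

Vertex coverage: the bags together contain {a, b, c}, the full vertex set. Edge coverage: each edge of G has both endpoints in at least one bag. Running intersection: for every vertex, the bags containing it form a connected subtree. All three properties hold, so this is a valid tree decomposition of width max|bag| − 1 = 2, and hence tw(G) ≤ 2.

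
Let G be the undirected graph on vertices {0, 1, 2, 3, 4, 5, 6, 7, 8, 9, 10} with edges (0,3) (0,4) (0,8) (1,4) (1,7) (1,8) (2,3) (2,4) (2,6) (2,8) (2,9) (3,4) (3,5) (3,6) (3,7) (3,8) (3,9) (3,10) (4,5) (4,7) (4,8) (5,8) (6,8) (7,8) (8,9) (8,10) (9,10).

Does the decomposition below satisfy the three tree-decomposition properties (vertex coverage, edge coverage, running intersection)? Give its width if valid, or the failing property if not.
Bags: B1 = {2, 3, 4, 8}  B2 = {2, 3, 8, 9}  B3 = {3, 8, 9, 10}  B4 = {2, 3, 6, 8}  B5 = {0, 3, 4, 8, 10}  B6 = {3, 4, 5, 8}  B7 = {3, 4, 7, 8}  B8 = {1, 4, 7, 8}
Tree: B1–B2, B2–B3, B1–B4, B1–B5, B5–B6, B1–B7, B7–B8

A tree decomposition must satisfy three properties: every vertex lies in some bag; for every edge, both endpoints lie together in some bag; and for every vertex, the bags containing it form a connected subtree. Here bags containing vertex 10 are not connected in the tree, so the decomposition is invalid.

No — bags containing vertex 10 are not connected in the tree.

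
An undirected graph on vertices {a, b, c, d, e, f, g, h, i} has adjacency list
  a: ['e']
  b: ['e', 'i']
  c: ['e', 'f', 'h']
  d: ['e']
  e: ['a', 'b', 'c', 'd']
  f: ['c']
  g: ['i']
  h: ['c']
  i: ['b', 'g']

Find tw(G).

1

A width-1 tree decomposition is:
Bags: B1 = {b, e}  B2 = {c, e}  B3 = {d, e}  B4 = {b, i}  B5 = {c, h}  B6 = {a, e}  B7 = {c, f}  B8 = {g, i}
Tree: B1–B2, B2–B3, B1–B4, B2–B5, B3–B6, B2–B7, B4–B8
The largest bag has 2 vertices, giving width 1; this decomposition certifies tw(G) ≤ 1. Any graph with an edge has treewidth ≥ 1, and G has the edge b–e. Combining the bounds, tw(G) = 1.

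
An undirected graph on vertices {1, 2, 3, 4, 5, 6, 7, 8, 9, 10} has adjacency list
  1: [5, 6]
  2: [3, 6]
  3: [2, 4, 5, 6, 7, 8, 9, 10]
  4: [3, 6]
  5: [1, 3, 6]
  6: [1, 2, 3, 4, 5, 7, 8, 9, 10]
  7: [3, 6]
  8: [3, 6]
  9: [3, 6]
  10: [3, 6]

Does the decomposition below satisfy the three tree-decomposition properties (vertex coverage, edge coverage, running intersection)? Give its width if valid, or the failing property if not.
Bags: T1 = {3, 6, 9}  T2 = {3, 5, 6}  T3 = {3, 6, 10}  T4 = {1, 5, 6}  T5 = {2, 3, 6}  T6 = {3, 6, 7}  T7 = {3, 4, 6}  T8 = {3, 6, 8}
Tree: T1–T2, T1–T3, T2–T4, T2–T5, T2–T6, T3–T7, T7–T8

Checking the three conditions: (i) the bags cover all of {1, 2, 3, 4, 5, 6, 7, 8, 9, 10}; (ii) for each edge, some bag contains both endpoints; (iii) the bags containing any fixed vertex form a subtree. All hold, so the decomposition is valid with width 3 − 1 = 2.

Yes; width 2.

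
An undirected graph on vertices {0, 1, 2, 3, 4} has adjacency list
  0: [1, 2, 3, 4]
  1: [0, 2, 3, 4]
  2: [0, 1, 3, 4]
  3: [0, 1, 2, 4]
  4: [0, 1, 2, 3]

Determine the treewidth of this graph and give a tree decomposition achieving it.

A single bag containing all 5 vertices is trivially a valid decomposition of width 4. For the lower bound, the 5 vertices {0, 1, 2, 3, 4} are pairwise adjacent, and any tree decomposition puts a clique entirely inside one bag — forcing width ≥ 4. Combining the bounds, tw(G) = 4.

Treewidth 4.
One such decomposition:
Bags: B1 = {0, 1, 2, 3, 4}
Tree: (single bag)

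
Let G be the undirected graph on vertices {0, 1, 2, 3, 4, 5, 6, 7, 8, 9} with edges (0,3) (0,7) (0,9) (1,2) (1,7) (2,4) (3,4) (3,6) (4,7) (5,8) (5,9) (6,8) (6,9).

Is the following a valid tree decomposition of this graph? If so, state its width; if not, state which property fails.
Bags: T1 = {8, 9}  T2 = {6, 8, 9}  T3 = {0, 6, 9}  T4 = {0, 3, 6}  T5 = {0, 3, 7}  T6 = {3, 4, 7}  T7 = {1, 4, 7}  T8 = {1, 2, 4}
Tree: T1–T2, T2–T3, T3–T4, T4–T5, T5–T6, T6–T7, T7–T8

A tree decomposition must satisfy three properties: every vertex lies in some bag; for every edge, both endpoints lie together in some bag; and for every vertex, the bags containing it form a connected subtree. Here vertex 5 appears in no bag, so the decomposition is invalid.

No — vertex 5 appears in no bag.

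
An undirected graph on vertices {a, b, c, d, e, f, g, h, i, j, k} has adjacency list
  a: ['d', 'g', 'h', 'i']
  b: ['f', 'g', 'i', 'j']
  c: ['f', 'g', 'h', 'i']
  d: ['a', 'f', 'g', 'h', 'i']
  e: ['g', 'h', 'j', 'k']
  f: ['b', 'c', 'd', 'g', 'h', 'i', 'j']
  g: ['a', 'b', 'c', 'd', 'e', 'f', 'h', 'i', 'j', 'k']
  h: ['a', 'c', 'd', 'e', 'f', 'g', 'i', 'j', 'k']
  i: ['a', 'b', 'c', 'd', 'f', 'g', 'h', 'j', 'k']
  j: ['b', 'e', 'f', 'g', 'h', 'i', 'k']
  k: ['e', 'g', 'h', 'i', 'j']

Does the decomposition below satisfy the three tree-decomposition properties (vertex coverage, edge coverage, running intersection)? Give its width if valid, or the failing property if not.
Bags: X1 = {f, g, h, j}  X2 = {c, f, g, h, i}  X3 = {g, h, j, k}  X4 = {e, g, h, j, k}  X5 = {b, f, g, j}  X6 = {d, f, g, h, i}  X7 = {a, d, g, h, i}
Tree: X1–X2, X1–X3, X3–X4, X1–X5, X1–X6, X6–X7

No — edge (i,j) lies in no bag.

A tree decomposition must satisfy three properties: every vertex lies in some bag; for every edge, both endpoints lie together in some bag; and for every vertex, the bags containing it form a connected subtree. Here edge (i,j) lies in no bag, so the decomposition is invalid.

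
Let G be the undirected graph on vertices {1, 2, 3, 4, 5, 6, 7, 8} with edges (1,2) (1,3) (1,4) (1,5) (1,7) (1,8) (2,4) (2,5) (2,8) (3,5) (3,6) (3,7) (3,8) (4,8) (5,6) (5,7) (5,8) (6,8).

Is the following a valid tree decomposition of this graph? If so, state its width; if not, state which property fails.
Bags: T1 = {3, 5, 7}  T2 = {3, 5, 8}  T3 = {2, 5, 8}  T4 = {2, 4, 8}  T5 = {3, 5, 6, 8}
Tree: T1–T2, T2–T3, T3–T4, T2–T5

No — vertex 1 appears in no bag.

A tree decomposition must satisfy three properties: every vertex lies in some bag; for every edge, both endpoints lie together in some bag; and for every vertex, the bags containing it form a connected subtree. Here vertex 1 appears in no bag, so the decomposition is invalid.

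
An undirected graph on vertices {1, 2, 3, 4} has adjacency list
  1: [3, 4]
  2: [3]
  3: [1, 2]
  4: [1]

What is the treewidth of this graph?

1

A width-1 tree decomposition is:
Bags: B1 = {2, 3}  B2 = {1, 3}  B3 = {1, 4}
Tree: B1–B2, B2–B3
The largest bag has 2 vertices, giving width 1; this decomposition certifies tw(G) ≤ 1. G has an edge, so its treewidth is at least 1. The upper and lower bounds meet at 1, so that is the treewidth.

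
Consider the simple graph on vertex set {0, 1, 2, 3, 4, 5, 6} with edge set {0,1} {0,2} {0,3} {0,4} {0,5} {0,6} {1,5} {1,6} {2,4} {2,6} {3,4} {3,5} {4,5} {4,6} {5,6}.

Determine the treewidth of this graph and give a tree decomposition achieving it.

Treewidth 3.
One optimal decomposition is:
Bags: B1 = {0, 4, 5, 6}  B2 = {0, 2, 4, 6}  B3 = {0, 1, 5, 6}  B4 = {0, 3, 4, 5}
Tree: B1–B2, B1–B3, B1–B4

Every bag has size at most 4, so the width is 4 − 1 = 3 and tw(G) ≤ 3. For the lower bound, the 4 vertices {0, 1, 5, 6} are pairwise adjacent, and any tree decomposition puts a clique entirely inside one bag — forcing width ≥ 3. Therefore the treewidth is 3.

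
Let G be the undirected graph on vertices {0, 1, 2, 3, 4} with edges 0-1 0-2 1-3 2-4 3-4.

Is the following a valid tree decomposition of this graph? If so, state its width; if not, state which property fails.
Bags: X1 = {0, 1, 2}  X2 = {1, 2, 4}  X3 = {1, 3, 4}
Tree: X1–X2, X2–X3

Yes; width 2.

Every vertex of G appears in some bag (union = {0, 1, 2, 3, 4}); every edge is covered by a bag; and for each vertex v the set of bags containing v is connected in the bag tree. The decomposition is therefore valid. The largest bag has 3 vertices, so the width is 2.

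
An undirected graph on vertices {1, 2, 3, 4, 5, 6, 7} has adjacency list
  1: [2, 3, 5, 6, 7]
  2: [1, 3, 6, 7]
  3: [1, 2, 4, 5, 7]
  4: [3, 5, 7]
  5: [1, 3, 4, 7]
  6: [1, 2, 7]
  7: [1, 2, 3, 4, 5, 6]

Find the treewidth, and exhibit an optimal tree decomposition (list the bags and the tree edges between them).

Each bag holds 4 vertices, so the decomposition has width 3, which upper-bounds the treewidth. Conversely, {1, 2, 3, 7} is a clique of size 4, and the vertices of any clique must share a bag in every tree decomposition; so some bag has ≥ 4 vertices and tw(G) ≥ 3. Combining the bounds, tw(G) = 3.

Treewidth 3.
Bags: B1 = {1, 3, 5, 7}  B2 = {3, 4, 5, 7}  B3 = {1, 2, 3, 7}  B4 = {1, 2, 6, 7}
Tree: B1–B2, B1–B3, B3–B4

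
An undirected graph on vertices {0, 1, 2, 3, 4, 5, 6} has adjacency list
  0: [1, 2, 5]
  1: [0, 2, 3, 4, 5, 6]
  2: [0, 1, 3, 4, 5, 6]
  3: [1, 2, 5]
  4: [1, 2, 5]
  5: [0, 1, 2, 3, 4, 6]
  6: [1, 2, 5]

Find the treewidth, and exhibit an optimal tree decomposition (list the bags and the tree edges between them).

The largest bag has 4 vertices, giving width 3; this decomposition certifies tw(G) ≤ 3. On the other hand G contains the 4-clique {0, 1, 2, 5}. A clique must lie in a single bag of any decomposition, so no decomposition can have width below 3. Therefore the treewidth is 3.

Treewidth 3.
One such decomposition:
Bags: B1 = {0, 1, 2, 5}  B2 = {1, 2, 5, 6}  B3 = {1, 2, 4, 5}  B4 = {1, 2, 3, 5}
Tree: B1–B2, B1–B3, B3–B4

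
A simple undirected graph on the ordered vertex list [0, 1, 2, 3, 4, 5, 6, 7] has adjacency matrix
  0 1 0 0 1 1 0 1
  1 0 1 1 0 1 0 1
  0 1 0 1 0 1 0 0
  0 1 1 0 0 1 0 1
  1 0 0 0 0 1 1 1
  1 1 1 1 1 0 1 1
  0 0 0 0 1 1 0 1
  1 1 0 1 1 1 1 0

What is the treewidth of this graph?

3

A width-3 tree decomposition is:
Bags: B1 = {0, 1, 5, 7}  B2 = {0, 4, 5, 7}  B3 = {1, 3, 5, 7}  B4 = {1, 2, 3, 5}  B5 = {4, 5, 6, 7}
Tree: B1–B2, B1–B3, B3–B4, B2–B5
The largest bag has 4 vertices, giving width 3; this decomposition certifies tw(G) ≤ 3. On the other hand G contains the 4-clique {1, 2, 3, 5}. A clique must lie in a single bag of any decomposition, so no decomposition can have width below 3. Hence tw(G) = 3 exactly.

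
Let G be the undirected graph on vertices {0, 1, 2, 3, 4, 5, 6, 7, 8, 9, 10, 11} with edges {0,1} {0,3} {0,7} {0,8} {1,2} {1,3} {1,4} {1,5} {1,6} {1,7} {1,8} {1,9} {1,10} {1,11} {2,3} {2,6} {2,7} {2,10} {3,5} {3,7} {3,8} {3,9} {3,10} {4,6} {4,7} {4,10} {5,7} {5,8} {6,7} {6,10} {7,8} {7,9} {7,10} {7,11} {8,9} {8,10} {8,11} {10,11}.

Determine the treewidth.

A width-4 tree decomposition is:
Bags: B1 = {0, 1, 3, 7, 8}  B2 = {1, 3, 7, 8, 9}  B3 = {1, 3, 7, 8, 10}  B4 = {1, 7, 8, 10, 11}  B5 = {1, 2, 3, 7, 10}  B6 = {1, 2, 6, 7, 10}  B7 = {1, 3, 5, 7, 8}  B8 = {1, 4, 6, 7, 10}
Tree: B1–B2, B1–B3, B3–B4, B3–B5, B5–B6, B2–B7, B6–B8
Every bag has size at most 5, so the width is 5 − 1 = 4 and tw(G) ≤ 4. For the lower bound, the 5 vertices {1, 7, 8, 10, 11} are pairwise adjacent, and any tree decomposition puts a clique entirely inside one bag — forcing width ≥ 4. Therefore the treewidth is 4.

4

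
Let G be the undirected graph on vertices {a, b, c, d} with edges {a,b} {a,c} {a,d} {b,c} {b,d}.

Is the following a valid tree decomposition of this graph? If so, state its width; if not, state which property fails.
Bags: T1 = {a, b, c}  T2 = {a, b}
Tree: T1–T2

No — vertex d appears in no bag.

A tree decomposition must satisfy three properties: every vertex lies in some bag; for every edge, both endpoints lie together in some bag; and for every vertex, the bags containing it form a connected subtree. Here vertex d appears in no bag, so the decomposition is invalid.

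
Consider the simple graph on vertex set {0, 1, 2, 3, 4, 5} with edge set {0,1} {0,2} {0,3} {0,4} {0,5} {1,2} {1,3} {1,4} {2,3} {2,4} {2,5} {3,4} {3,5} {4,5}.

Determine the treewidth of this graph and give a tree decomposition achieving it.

Treewidth 4.
One optimal decomposition is:
Bags: B1 = {0, 2, 3, 4, 5}  B2 = {0, 1, 2, 3, 4}
Tree: B1–B2

Each bag holds 5 vertices, so the decomposition has width 4, which upper-bounds the treewidth. For the lower bound, the 5 vertices {0, 1, 2, 3, 4} are pairwise adjacent, and any tree decomposition puts a clique entirely inside one bag — forcing width ≥ 4. Therefore the treewidth is 4.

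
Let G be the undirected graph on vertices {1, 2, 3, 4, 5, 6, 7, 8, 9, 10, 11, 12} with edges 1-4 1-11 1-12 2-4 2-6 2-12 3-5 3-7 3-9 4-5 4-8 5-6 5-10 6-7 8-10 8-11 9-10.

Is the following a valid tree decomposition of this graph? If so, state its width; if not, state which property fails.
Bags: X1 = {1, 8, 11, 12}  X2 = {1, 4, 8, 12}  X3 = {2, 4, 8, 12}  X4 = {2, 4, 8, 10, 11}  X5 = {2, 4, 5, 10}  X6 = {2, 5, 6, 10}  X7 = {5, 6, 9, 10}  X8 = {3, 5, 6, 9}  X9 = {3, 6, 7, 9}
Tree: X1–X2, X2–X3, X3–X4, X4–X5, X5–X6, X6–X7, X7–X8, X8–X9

No — bags containing vertex 11 are not connected in the tree.

A tree decomposition must satisfy three properties: every vertex lies in some bag; for every edge, both endpoints lie together in some bag; and for every vertex, the bags containing it form a connected subtree. Here bags containing vertex 11 are not connected in the tree, so the decomposition is invalid.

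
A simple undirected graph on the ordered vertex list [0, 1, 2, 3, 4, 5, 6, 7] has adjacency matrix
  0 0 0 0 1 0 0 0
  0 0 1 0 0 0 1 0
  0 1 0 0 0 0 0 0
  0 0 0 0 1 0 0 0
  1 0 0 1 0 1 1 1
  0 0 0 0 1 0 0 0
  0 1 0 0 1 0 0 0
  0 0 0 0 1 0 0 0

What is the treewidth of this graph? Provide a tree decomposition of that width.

Each bag holds 2 vertices, so the decomposition has width 1, which upper-bounds the treewidth. Any graph with an edge has treewidth ≥ 1, and G has the edge 4–3. Therefore the treewidth is 1.

Treewidth 1.
One optimal decomposition is:
Bags: B1 = {3, 4}  B2 = {4, 6}  B3 = {1, 6}  B4 = {4, 5}  B5 = {4, 7}  B6 = {0, 4}  B7 = {1, 2}
Tree: B1–B2, B2–B3, B2–B4, B2–B5, B2–B6, B3–B7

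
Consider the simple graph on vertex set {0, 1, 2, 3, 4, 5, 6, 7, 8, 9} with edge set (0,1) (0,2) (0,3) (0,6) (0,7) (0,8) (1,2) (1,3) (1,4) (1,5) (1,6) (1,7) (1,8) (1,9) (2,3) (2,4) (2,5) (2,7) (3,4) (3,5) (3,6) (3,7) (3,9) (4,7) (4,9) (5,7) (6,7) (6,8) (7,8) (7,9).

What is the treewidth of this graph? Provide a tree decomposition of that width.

Treewidth 4.
Bags: B1 = {0, 1, 6, 7, 8}  B2 = {0, 1, 3, 6, 7}  B3 = {0, 1, 2, 3, 7}  B4 = {1, 2, 3, 4, 7}  B5 = {1, 3, 4, 7, 9}  B6 = {1, 2, 3, 5, 7}
Tree: B1–B2, B2–B3, B3–B4, B4–B5, B3–B6

Every bag has size at most 5, so the width is 5 − 1 = 4 and tw(G) ≤ 4. Conversely, {0, 1, 6, 7, 8} is a clique of size 5, and the vertices of any clique must share a bag in every tree decomposition; so some bag has ≥ 5 vertices and tw(G) ≥ 4. Combining the bounds, tw(G) = 4.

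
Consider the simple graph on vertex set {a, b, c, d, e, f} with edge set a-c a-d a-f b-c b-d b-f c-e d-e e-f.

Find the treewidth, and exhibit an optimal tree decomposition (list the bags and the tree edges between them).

Every bag has size at most 4, so the width is 4 − 1 = 3 and tw(G) ≤ 3. For the lower bound: the 4 vertex sets {b,f}, {c,e}, {d}, {a} are disjoint, each induces a connected subgraph, and every pair is joined by at least one edge of G. Contracting each set to a single vertex therefore yields K_{4} as a minor, and since treewidth is minor-monotone, tw(G) ≥ tw(K_{4}) = 3. Therefore the treewidth is 3.

Treewidth 3.
One such decomposition:
Bags: B1 = {b, c, d, f}  B2 = {c, d, e, f}  B3 = {a, c, d, f}
Tree: B1–B2, B2–B3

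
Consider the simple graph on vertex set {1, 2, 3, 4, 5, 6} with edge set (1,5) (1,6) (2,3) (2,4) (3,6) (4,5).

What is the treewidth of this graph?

A width-2 tree decomposition is:
Bags: B1 = {1, 4, 5}  B2 = {1, 2, 4}  B3 = {1, 2, 3}  B4 = {1, 3, 6}
Tree: B1–B2, B2–B3, B3–B4
Each bag holds 3 vertices, so the decomposition has width 2, which upper-bounds the treewidth. For the lower bound, G contains the cycle 1–5–4–2–3–6–1, so G is not a forest; only forests have treewidth ≤ 1, hence tw(G) ≥ 2. Hence tw(G) = 2 exactly.

2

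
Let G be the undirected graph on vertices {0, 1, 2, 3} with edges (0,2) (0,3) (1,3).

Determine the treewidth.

A width-1 tree decomposition is:
Bags: B1 = {0, 3}  B2 = {0, 2}  B3 = {1, 3}
Tree: B1–B2, B1–B3
The largest bag has 2 vertices, giving width 1; this decomposition certifies tw(G) ≤ 1. Since G has at least one edge (e.g. 3–0), it is not an edgeless graph, so tw(G) ≥ 1. Hence tw(G) = 1 exactly.

1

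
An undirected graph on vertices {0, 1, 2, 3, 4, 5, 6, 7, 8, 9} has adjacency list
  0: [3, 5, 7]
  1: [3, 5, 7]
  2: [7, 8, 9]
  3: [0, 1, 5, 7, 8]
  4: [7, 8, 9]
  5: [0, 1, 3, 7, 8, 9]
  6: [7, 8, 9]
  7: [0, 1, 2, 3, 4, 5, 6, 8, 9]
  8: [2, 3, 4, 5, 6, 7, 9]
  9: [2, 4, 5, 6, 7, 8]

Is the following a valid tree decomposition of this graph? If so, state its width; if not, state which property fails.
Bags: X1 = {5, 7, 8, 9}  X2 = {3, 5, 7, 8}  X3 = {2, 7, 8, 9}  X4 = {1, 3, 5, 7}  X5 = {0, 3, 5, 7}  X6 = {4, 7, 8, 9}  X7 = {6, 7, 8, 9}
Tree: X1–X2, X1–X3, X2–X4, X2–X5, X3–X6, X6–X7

Every vertex of G appears in some bag (union = {0, 1, 2, 3, 4, 5, 6, 7, 8, 9}); every edge is covered by a bag; and for each vertex v the set of bags containing v is connected in the bag tree. The decomposition is therefore valid. The largest bag has 4 vertices, so the width is 3.

Yes; width 3.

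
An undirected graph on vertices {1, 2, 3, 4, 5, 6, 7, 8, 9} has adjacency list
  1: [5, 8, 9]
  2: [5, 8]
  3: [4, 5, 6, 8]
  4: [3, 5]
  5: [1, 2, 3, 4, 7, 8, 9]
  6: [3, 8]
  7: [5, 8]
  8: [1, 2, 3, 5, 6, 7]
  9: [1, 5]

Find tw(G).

A width-2 tree decomposition is:
Bags: B1 = {1, 5, 8}  B2 = {5, 7, 8}  B3 = {3, 5, 8}  B4 = {2, 5, 8}  B5 = {1, 5, 9}  B6 = {3, 4, 5}  B7 = {3, 6, 8}
Tree: B1–B2, B2–B3, B3–B4, B1–B5, B3–B6, B3–B7
Every bag has size at most 3, so the width is 3 − 1 = 2 and tw(G) ≤ 2. Conversely, {1, 5, 8} is a clique of size 3, and the vertices of any clique must share a bag in every tree decomposition; so some bag has ≥ 3 vertices and tw(G) ≥ 2. Combining the bounds, tw(G) = 2.

2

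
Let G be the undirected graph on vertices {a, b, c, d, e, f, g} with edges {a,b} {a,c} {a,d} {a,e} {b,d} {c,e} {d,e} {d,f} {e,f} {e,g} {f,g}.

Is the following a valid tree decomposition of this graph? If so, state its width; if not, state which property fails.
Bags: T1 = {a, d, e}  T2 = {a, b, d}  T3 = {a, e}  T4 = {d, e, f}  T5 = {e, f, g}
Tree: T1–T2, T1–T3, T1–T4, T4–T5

A tree decomposition must satisfy three properties: every vertex lies in some bag; for every edge, both endpoints lie together in some bag; and for every vertex, the bags containing it form a connected subtree. Here vertex c appears in no bag, so the decomposition is invalid.

No — vertex c appears in no bag.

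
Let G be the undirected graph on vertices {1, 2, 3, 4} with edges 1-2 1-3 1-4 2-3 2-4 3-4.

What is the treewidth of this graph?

A width-3 tree decomposition is:
Bags: B1 = {1, 2, 3, 4}
Tree: (single bag)
A single bag containing all 4 vertices is trivially a valid decomposition of width 3. For the lower bound, the 4 vertices {1, 2, 3, 4} are pairwise adjacent, and any tree decomposition puts a clique entirely inside one bag — forcing width ≥ 3. Hence tw(G) = 3 exactly.

3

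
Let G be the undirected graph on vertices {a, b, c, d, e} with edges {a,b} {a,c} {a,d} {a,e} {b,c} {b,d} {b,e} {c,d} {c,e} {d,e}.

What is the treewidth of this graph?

4

A width-4 tree decomposition is:
Bags: B1 = {a, b, c, d, e}
Tree: (single bag)
With just one bag of size 5, the width is 5 − 1 = 4, so tw(G) ≤ 4. Conversely, {a, b, c, d, e} is a clique of size 5, and the vertices of any clique must share a bag in every tree decomposition; so some bag has ≥ 5 vertices and tw(G) ≥ 4. The upper and lower bounds meet at 4, so that is the treewidth.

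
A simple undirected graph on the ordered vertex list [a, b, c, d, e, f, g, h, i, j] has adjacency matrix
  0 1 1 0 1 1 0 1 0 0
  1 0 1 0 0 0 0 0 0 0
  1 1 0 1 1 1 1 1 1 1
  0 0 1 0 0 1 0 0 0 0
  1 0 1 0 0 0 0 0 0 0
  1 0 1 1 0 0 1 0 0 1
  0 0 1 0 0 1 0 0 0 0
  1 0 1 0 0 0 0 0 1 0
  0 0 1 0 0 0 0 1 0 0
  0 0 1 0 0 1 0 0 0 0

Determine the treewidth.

A width-2 tree decomposition is:
Bags: B1 = {a, c, f}  B2 = {c, f, g}  B3 = {c, d, f}  B4 = {a, c, e}  B5 = {a, c, h}  B6 = {a, b, c}  B7 = {c, f, j}  B8 = {c, h, i}
Tree: B1–B2, B1–B3, B1–B4, B4–B5, B1–B6, B1–B7, B5–B8
Each bag holds 3 vertices, so the decomposition has width 2, which upper-bounds the treewidth. For the lower bound, the 3 vertices {c, d, f} are pairwise adjacent, and any tree decomposition puts a clique entirely inside one bag — forcing width ≥ 2. Therefore the treewidth is 2.

2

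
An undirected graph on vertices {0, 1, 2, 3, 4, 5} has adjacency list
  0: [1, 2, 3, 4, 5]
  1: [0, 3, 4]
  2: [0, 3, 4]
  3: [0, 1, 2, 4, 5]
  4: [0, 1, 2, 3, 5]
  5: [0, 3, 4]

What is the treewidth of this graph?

3

A width-3 tree decomposition is:
Bags: B1 = {0, 1, 3, 4}  B2 = {0, 2, 3, 4}  B3 = {0, 3, 4, 5}
Tree: B1–B2, B2–B3
The largest bag has 4 vertices, giving width 3; this decomposition certifies tw(G) ≤ 3. Conversely, {0, 1, 3, 4} is a clique of size 4, and the vertices of any clique must share a bag in every tree decomposition; so some bag has ≥ 4 vertices and tw(G) ≥ 3. Hence tw(G) = 3 exactly.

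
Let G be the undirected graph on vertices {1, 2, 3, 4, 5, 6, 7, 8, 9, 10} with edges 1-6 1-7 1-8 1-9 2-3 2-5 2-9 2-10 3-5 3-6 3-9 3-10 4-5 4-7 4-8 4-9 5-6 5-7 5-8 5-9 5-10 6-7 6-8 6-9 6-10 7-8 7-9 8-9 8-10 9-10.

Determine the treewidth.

A width-4 tree decomposition is:
Bags: B1 = {3, 5, 6, 9, 10}  B2 = {5, 6, 8, 9, 10}  B3 = {5, 6, 7, 8, 9}  B4 = {1, 6, 7, 8, 9}  B5 = {2, 3, 5, 9, 10}  B6 = {4, 5, 7, 8, 9}
Tree: B1–B2, B2–B3, B3–B4, B1–B5, B3–B6
Each bag holds 5 vertices, so the decomposition has width 4, which upper-bounds the treewidth. Conversely, {1, 6, 7, 8, 9} is a clique of size 5, and the vertices of any clique must share a bag in every tree decomposition; so some bag has ≥ 5 vertices and tw(G) ≥ 4. Hence tw(G) = 4 exactly.

4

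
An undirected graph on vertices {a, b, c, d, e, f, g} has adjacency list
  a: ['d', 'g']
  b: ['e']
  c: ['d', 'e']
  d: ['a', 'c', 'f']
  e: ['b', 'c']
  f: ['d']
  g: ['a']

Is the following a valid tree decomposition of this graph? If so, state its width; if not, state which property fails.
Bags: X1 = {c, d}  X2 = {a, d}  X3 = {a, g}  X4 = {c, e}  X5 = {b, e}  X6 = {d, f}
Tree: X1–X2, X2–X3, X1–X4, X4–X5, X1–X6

Vertex coverage: the bags together contain {a, b, c, d, e, f, g}, the full vertex set. Edge coverage: each edge of G has both endpoints in at least one bag. Running intersection: for every vertex, the bags containing it form a connected subtree. All three properties hold, so this is a valid tree decomposition of width max|bag| − 1 = 1, and hence tw(G) ≤ 1.

Yes; width 1.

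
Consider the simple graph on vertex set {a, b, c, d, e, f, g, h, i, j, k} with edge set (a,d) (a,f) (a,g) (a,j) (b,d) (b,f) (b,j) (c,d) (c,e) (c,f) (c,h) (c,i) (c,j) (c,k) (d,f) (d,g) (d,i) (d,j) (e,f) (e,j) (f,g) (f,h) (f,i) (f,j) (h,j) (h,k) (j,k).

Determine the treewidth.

A width-3 tree decomposition is:
Bags: B1 = {c, d, f, j}  B2 = {a, d, f, j}  B3 = {c, d, f, i}  B4 = {b, d, f, j}  B5 = {c, f, h, j}  B6 = {a, d, f, g}  B7 = {c, h, j, k}  B8 = {c, e, f, j}
Tree: B1–B2, B1–B3, B1–B4, B1–B5, B2–B6, B5–B7, B5–B8
Each bag holds 4 vertices, so the decomposition has width 3, which upper-bounds the treewidth. For the lower bound, the 4 vertices {a, d, f, g} are pairwise adjacent, and any tree decomposition puts a clique entirely inside one bag — forcing width ≥ 3. Therefore the treewidth is 3.

3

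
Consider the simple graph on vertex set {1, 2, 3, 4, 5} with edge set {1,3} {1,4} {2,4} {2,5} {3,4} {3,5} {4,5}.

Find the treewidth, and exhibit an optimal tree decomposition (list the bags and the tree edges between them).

Treewidth 2.
One such decomposition:
Bags: B1 = {3, 4, 5}  B2 = {2, 4, 5}  B3 = {1, 3, 4}
Tree: B1–B2, B1–B3

Each bag holds 3 vertices, so the decomposition has width 2, which upper-bounds the treewidth. On the other hand G contains the 3-clique {2, 4, 5}. A clique must lie in a single bag of any decomposition, so no decomposition can have width below 2. The upper and lower bounds meet at 2, so that is the treewidth.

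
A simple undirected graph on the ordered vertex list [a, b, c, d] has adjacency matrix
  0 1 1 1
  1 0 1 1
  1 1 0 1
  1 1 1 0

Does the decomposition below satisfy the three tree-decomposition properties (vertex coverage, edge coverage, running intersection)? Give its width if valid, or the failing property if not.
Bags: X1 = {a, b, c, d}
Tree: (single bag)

Yes; width 3.

Every vertex of G appears in some bag (union = {a, b, c, d}); every edge is covered by a bag; and for each vertex v the set of bags containing v is connected in the bag tree. The decomposition is therefore valid. The largest bag has 4 vertices, so the width is 3.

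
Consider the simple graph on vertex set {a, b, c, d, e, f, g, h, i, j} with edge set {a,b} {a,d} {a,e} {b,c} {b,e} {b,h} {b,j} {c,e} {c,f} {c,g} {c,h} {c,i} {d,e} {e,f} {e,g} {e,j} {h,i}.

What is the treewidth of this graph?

2

A width-2 tree decomposition is:
Bags: B1 = {b, c, e}  B2 = {b, c, h}  B3 = {b, e, j}  B4 = {c, e, g}  B5 = {a, b, e}  B6 = {a, d, e}  B7 = {c, h, i}  B8 = {c, e, f}
Tree: B1–B2, B1–B3, B1–B4, B1–B5, B5–B6, B2–B7, B4–B8
Every bag has size at most 3, so the width is 3 − 1 = 2 and tw(G) ≤ 2. For the lower bound, the 3 vertices {a, d, e} are pairwise adjacent, and any tree decomposition puts a clique entirely inside one bag — forcing width ≥ 2. Hence tw(G) = 2 exactly.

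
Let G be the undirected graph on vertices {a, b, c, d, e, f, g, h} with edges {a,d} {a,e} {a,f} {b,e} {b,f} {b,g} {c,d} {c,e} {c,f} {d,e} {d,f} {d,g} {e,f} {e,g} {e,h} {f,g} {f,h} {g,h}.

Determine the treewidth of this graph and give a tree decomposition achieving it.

The largest bag has 4 vertices, giving width 3; this decomposition certifies tw(G) ≤ 3. Conversely, {d, e, f, g} is a clique of size 4, and the vertices of any clique must share a bag in every tree decomposition; so some bag has ≥ 4 vertices and tw(G) ≥ 3. Combining the bounds, tw(G) = 3.

Treewidth 3.
One optimal decomposition is:
Bags: B1 = {d, e, f, g}  B2 = {c, d, e, f}  B3 = {a, d, e, f}  B4 = {e, f, g, h}  B5 = {b, e, f, g}
Tree: B1–B2, B1–B3, B1–B4, B1–B5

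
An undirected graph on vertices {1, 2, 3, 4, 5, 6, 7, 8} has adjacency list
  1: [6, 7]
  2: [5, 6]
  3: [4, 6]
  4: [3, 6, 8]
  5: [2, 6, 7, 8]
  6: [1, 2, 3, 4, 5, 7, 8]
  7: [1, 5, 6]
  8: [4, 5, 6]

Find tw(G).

A width-2 tree decomposition is:
Bags: B1 = {4, 6, 8}  B2 = {5, 6, 8}  B3 = {3, 4, 6}  B4 = {5, 6, 7}  B5 = {2, 5, 6}  B6 = {1, 6, 7}
Tree: B1–B2, B1–B3, B2–B4, B4–B5, B4–B6
Every bag has size at most 3, so the width is 3 − 1 = 2 and tw(G) ≤ 2. On the other hand G contains the 3-clique {1, 6, 7}. A clique must lie in a single bag of any decomposition, so no decomposition can have width below 2. Therefore the treewidth is 2.

2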